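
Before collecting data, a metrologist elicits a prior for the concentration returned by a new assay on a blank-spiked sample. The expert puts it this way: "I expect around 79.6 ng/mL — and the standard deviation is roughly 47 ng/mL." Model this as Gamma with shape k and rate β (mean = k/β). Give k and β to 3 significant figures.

k ≈ 2.87, β ≈ 0.036

For Gamma(k, rate β): mean = k/β, variance = k/β², so CV = 1/√k.
CV = SD/mean = 47/79.6 = 0.5905, hence k = 1/CV² = 2.87.
Then β = k/mean = 2.87/79.6 = 0.036.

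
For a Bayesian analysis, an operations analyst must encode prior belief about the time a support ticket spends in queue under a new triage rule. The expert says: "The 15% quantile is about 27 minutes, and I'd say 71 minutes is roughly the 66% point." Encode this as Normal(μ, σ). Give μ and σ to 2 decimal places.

μ = 58.47, σ = 30.37

The p-quantile of Normal(μ,σ) is μ + z_p·σ, with z_{0.15} = -1.036 and z_{0.66} = 0.4125.
Eliminate σ: μ = (z₂·x₁ − z₁·x₂)/(z₂ − z₁) = (0.4125·27 − (-1.036)·71)/1.449 = 58.47.
Then σ = (x₂ − x₁)/(z₂ − z₁) = (71 − 27)/1.449 = 30.37.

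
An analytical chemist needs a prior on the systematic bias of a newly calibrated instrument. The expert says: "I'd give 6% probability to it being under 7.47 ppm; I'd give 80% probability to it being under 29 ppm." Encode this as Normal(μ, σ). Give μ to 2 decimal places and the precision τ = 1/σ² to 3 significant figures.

The p-quantile of Normal(μ,σ) is μ + z_p·σ, with z_{0.06} = -1.555 and z_{0.8} = 0.8416.
Eliminate σ: μ = (z₂·x₁ − z₁·x₂)/(z₂ − z₁) = (0.8416·7.47 − (-1.555)·29)/2.396 = 21.44.
Then σ = (x₂ − x₁)/(z₂ − z₁) = (29 − 7.47)/2.396 = 8.98.
Precision τ = 1/σ² = 1/8.984² = 0.0124.

μ = 21.44, τ = 0.0124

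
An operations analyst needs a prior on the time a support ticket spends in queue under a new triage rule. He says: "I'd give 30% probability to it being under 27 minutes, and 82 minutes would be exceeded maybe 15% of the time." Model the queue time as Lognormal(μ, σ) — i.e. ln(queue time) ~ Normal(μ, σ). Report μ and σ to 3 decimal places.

μ ≈ 3.669, σ ≈ 0.712

If T ~ Lognormal(μ,σ) then ln T ~ Normal(μ,σ), so the p-quantile of ln T is μ + z_p·σ.
ln(27) = 3.296 and ln(82) = 4.407; z_{0.3} = -0.5244, z_{0.85} = 1.036.
σ = (4.407 − 3.296)/(1.036 − (-0.5244)) = 0.712.
μ = 3.296 − (-0.5244)·0.712 = 3.669.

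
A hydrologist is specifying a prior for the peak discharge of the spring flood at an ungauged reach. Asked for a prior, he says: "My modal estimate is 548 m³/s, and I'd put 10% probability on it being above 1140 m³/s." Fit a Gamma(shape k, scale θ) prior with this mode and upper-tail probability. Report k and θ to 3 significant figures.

k ≈ 4.58, θ ≈ 153

Gamma(k,θ) with k>1 has mode (k−1)θ, so θ = 548/(k−1).
Need P(X < 1140) = 0.9 with θ tied to k this way. Start at k = 2, θ = 548: P(X<1140) ≈ 0.615.
Too low — raise k to concentrate. Iterating converges to k ≈ 4.58.
Then θ = 548/(4.58−1) ≈ 153.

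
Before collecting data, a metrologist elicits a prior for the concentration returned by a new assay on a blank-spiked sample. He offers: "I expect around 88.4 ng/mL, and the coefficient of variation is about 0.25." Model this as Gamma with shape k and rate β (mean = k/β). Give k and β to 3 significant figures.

For Gamma(k, rate β): mean = k/β, variance = k/β², so CV = 1/√k.
CV = 0.25, hence k = 1/CV² = 16.
Then β = k/mean = 16/88.4 = 0.181.

k ≈ 16, β ≈ 0.181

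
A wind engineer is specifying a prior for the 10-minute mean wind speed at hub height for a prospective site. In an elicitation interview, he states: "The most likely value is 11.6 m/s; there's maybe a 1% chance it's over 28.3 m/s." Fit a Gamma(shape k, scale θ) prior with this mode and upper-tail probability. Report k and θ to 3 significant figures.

Gamma(k,θ) with k>1 has mode (k−1)θ, so θ = 11.6/(k−1).
Need P(X < 28.3) = 0.99 with θ tied to k this way. Start at k = 2, θ = 11.6: P(X<28.3) ≈ 0.700.
Too low — raise k to concentrate. Iterating converges to k ≈ 6.93.
Then θ = 11.6/(6.93−1) ≈ 1.96.

k ≈ 6.93, θ ≈ 1.96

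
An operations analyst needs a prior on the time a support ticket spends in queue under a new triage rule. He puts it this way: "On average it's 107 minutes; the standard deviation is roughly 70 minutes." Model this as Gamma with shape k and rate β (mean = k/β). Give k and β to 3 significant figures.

k ≈ 2.34, β ≈ 0.0218

For Gamma(k, rate β): mean = k/β, variance = k/β², so CV = 1/√k.
CV = SD/mean = 70/107 = 0.6542, hence k = 1/CV² = 2.34.
Then β = k/mean = 2.34/107 = 0.0218.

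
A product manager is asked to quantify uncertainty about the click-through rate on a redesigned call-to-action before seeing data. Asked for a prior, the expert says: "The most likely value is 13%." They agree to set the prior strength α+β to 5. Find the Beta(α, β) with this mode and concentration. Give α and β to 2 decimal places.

For α,β > 1 the Beta mode is (α−1)/(α+β−2). With α+β = 5, the mode is (α−1)/3.
Set (α−1)/3 = 0.13 → α = 1 + 0.13·3 = 1.39.
β = 5 − α = 3.61.

α = 1.39, β = 3.61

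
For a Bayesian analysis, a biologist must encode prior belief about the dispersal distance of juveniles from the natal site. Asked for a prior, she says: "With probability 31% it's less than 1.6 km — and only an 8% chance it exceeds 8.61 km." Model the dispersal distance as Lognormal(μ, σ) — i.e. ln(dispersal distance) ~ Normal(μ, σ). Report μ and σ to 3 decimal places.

μ ≈ 0.909, σ ≈ 0.885

If T ~ Lognormal(μ,σ) then ln T ~ Normal(μ,σ), so the p-quantile of ln T is μ + z_p·σ.
ln(1.6) = 0.47 and ln(8.61) = 2.153; z_{0.31} = -0.4959, z_{0.92} = 1.405.
σ = (2.153 − 0.47)/(1.405 − (-0.4959)) = 0.885.
μ = 0.47 − (-0.4959)·0.885 = 0.909.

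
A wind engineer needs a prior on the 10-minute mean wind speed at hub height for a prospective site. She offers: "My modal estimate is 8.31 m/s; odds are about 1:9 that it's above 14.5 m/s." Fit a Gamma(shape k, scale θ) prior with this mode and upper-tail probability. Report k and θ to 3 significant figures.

Gamma(k,θ) with k>1 has mode (k−1)θ, so θ = 8.31/(k−1).
Need P(X < 14.5) = 0.9 with θ tied to k this way. Start at k = 2, θ = 8.31: P(X<14.5) ≈ 0.521.
Too low — raise k to concentrate. Iterating converges to k ≈ 7.13.
Then θ = 8.31/(7.13−1) ≈ 1.36.

k ≈ 7.13, θ ≈ 1.36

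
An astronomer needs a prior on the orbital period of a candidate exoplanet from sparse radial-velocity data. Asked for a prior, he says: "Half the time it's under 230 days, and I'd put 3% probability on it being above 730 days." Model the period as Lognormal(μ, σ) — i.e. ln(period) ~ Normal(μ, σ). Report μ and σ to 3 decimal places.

μ ≈ 5.438, σ ≈ 0.614

If T ~ Lognormal(μ,σ) then ln T ~ Normal(μ,σ), so the p-quantile of ln T is μ + z_p·σ.
ln(230) = 5.438 and ln(730) = 6.593; z_{0.5} = 0, z_{0.97} = 1.881.
σ = (6.593 − 5.438)/(1.881 − (0)) = 0.614.
μ = 5.438 − (0)·0.614 = 5.438.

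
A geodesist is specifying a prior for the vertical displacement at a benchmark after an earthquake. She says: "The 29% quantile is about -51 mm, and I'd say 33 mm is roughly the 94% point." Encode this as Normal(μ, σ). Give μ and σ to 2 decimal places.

For Normal(μ,σ), the p-quantile is μ + z_p·σ. Here z_{0.29} = -0.5534, z_{0.94} = 1.555.
So -51 = μ − 0.5534σ and 33 = μ + 1.555σ.
Subtracting: σ = (33 − -51)/(1.555 − (-0.5534)) = 39.85.
Then μ = -51 − (-0.5534)·39.85 = -28.95.

μ = -28.95, σ = 39.85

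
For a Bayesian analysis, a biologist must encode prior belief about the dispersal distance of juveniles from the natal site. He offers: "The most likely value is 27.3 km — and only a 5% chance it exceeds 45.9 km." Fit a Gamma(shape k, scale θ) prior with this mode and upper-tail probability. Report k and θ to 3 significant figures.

Gamma(k,θ) with k>1 has mode (k−1)θ, so θ = 27.3/(k−1).
Need P(X < 45.9) = 0.95 with θ tied to k this way. Start at k = 2, θ = 27.3: P(X<45.9) ≈ 0.501.
Too low — raise k to concentrate. Iterating converges to k ≈ 11.3.
Then θ = 27.3/(11.3−1) ≈ 2.64.

k ≈ 11.3, θ ≈ 2.64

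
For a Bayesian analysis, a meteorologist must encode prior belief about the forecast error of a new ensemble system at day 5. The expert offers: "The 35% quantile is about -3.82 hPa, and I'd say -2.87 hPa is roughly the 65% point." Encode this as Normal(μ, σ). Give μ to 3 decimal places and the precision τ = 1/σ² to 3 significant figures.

μ = -3.345, τ = 0.658

The p-quantile of Normal(μ,σ) is μ + z_p·σ, with z_{0.35} = -0.3853 and z_{0.65} = 0.3853.
Eliminate σ: μ = (z₂·x₁ − z₁·x₂)/(z₂ − z₁) = (0.3853·-3.82 − (-0.3853)·-2.87)/0.7706 = -3.345.
Then σ = (x₂ − x₁)/(z₂ − z₁) = (-2.87 − -3.82)/0.7706 = 1.233.
Precision τ = 1/σ² = 1/1.233² = 0.658.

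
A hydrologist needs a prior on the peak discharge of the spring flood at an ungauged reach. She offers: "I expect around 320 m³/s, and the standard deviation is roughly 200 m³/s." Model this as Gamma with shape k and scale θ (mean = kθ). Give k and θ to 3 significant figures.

k ≈ 2.56, θ ≈ 125

For Gamma(k, scale θ): mean = kθ, variance = kθ², so CV = 1/√k.
CV = SD/mean = 200/320 = 0.625, hence k = 1/CV² = 2.56.
Then θ = mean/k = 320/2.56 = 125.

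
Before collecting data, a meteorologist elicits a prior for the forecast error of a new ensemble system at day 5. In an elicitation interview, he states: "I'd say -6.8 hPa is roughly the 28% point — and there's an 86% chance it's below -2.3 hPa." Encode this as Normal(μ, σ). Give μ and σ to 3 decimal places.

The p-quantile of Normal(μ,σ) is μ + z_p·σ, with z_{0.28} = -0.5828 and z_{0.86} = 1.08.
Eliminate σ: μ = (z₂·x₁ − z₁·x₂)/(z₂ − z₁) = (1.08·-6.8 − (-0.5828)·-2.3)/1.663 = -5.223.
Then σ = (x₂ − x₁)/(z₂ − z₁) = (-2.3 − -6.8)/1.663 = 2.706.

μ = -5.223, σ = 2.706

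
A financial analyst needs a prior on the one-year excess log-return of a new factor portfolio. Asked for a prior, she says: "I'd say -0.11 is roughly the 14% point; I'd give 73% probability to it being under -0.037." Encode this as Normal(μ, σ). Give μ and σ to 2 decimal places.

For Normal(μ,σ), the p-quantile is μ + z_p·σ. Here z_{0.14} = -1.08, z_{0.73} = 0.6128.
So -0.11 = μ − 1.08σ and -0.037 = μ + 0.6128σ.
Subtracting: σ = (-0.037 − -0.11)/(0.6128 − (-1.08)) = 0.04.
Then μ = -0.11 − (-1.08)·0.04 = -0.06.

μ = -0.06, σ = 0.04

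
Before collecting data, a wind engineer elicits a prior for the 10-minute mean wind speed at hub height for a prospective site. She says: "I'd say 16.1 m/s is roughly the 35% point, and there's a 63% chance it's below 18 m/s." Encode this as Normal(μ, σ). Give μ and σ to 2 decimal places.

μ = 17.12, σ = 2.65

The p-quantile of Normal(μ,σ) is μ + z_p·σ, with z_{0.35} = -0.3853 and z_{0.63} = 0.3319.
Eliminate σ: μ = (z₂·x₁ − z₁·x₂)/(z₂ − z₁) = (0.3319·16.1 − (-0.3853)·18)/0.7172 = 17.12.
Then σ = (x₂ − x₁)/(z₂ − z₁) = (18 − 16.1)/0.7172 = 2.65.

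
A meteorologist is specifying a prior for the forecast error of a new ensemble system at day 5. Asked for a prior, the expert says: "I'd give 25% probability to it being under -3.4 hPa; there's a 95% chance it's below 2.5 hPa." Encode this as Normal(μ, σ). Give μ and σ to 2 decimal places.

For Normal(μ,σ), the p-quantile is μ + z_p·σ. Here z_{0.25} = -0.6745, z_{0.95} = 1.645.
So -3.4 = μ − 0.6745σ and 2.5 = μ + 1.645σ.
Subtracting: σ = (2.5 − -3.4)/(1.645 − (-0.6745)) = 2.54.
Then μ = -3.4 − (-0.6745)·2.54 = -1.68.

μ = -1.68, σ = 2.54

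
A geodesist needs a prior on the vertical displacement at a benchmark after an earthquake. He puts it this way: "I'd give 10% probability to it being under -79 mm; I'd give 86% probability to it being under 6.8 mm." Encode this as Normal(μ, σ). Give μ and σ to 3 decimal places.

μ = -32.445, σ = 36.327

For Normal(μ,σ), the p-quantile is μ + z_p·σ. Here z_{0.1} = -1.282, z_{0.86} = 1.08.
So -79 = μ − 1.282σ and 6.8 = μ + 1.08σ.
Subtracting: σ = (6.8 − -79)/(1.08 − (-1.282)) = 36.327.
Then μ = -79 − (-1.282)·36.327 = -32.445.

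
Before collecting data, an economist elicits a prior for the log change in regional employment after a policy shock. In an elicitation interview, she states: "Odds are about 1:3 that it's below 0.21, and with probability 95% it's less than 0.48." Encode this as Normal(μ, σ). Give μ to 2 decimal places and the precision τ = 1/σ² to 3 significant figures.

The p-quantile of Normal(μ,σ) is μ + z_p·σ, with z_{0.25} = -0.6745 and z_{0.95} = 1.645.
Eliminate σ: μ = (z₂·x₁ − z₁·x₂)/(z₂ − z₁) = (1.645·0.21 − (-0.6745)·0.48)/2.319 = 0.29.
Then σ = (x₂ − x₁)/(z₂ − z₁) = (0.48 − 0.21)/2.319 = 0.12.
Precision τ = 1/σ² = 1/0.1164² = 73.8.

μ = 0.29, τ = 73.8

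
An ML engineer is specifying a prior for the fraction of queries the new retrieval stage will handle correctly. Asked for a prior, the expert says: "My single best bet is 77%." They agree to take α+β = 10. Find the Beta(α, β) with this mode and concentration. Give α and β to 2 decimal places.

α = 7.16, β = 2.84

For α,β > 1 the Beta mode is (α−1)/(α+β−2). With α+β = 10, the mode is (α−1)/8.
Set (α−1)/8 = 0.77 → α = 1 + 0.77·8 = 7.16.
β = 10 − α = 2.84.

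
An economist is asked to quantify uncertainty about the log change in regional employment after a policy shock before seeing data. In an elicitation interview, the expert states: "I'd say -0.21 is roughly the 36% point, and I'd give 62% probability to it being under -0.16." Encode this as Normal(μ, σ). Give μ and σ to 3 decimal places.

For Normal(μ,σ), the p-quantile is μ + z_p·σ. Here z_{0.36} = -0.3585, z_{0.62} = 0.3055.
So -0.21 = μ − 0.3585σ and -0.16 = μ + 0.3055σ.
Subtracting: σ = (-0.16 − -0.21)/(0.3055 − (-0.3585)) = 0.075.
Then μ = -0.21 − (-0.3585)·0.075 = -0.183.

μ = -0.183, σ = 0.075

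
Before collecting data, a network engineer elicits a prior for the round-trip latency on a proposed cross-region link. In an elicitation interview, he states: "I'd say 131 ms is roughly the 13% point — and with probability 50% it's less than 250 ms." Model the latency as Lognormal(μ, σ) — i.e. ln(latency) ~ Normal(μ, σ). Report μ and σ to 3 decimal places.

If T ~ Lognormal(μ,σ) then ln T ~ Normal(μ,σ), so the p-quantile of ln T is μ + z_p·σ.
ln(131) = 4.875 and ln(250) = 5.521; z_{0.13} = -1.126, z_{0.5} = 0.
σ = (5.521 − 4.875)/(0 − (-1.126)) = 0.574.
μ = 4.875 − (-1.126)·0.574 = 5.521.

μ ≈ 5.521, σ ≈ 0.574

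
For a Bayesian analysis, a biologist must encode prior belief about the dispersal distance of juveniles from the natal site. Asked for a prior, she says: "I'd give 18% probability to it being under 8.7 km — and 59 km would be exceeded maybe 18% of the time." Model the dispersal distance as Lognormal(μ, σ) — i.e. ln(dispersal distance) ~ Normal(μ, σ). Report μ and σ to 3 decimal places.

μ ≈ 3.120, σ ≈ 1.046

If T ~ Lognormal(μ,σ) then ln T ~ Normal(μ,σ), so the p-quantile of ln T is μ + z_p·σ.
ln(8.7) = 2.163 and ln(59) = 4.078; z_{0.18} = -0.9154, z_{0.82} = 0.9154.
σ = (4.078 − 2.163)/(0.9154 − (-0.9154)) = 1.046.
μ = 2.163 − (-0.9154)·1.046 = 3.120.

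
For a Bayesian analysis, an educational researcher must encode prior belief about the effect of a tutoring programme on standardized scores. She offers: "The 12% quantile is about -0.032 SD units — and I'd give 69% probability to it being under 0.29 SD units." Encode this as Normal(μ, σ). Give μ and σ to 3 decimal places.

The p-quantile of Normal(μ,σ) is μ + z_p·σ, with z_{0.12} = -1.175 and z_{0.69} = 0.4959.
Eliminate σ: μ = (z₂·x₁ − z₁·x₂)/(z₂ − z₁) = (0.4959·-0.032 − (-1.175)·0.29)/1.671 = 0.194.
Then σ = (x₂ − x₁)/(z₂ − z₁) = (0.29 − -0.032)/1.671 = 0.193.

μ = 0.194, σ = 0.193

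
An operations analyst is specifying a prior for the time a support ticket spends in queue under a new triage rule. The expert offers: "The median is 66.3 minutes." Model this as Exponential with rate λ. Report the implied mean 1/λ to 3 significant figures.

Exponential median = ln 2 / λ, so λ = ln 2 / 66.3 = 0.0105.
Mean = 1/λ = 95.7 minutes.

mean ≈ 95.7 minutes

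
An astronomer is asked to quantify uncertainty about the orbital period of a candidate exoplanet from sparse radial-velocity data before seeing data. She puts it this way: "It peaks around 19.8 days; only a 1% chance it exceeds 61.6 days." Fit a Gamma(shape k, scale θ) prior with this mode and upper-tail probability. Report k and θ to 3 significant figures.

Gamma(k,θ) with k>1 has mode (k−1)θ, so θ = 19.8/(k−1).
Need P(X < 61.6) = 0.99 with θ tied to k this way. Start at k = 2, θ = 19.8: P(X<61.6) ≈ 0.817.
Too low — raise k to concentrate. Iterating converges to k ≈ 4.46.
Then θ = 19.8/(4.46−1) ≈ 5.72.

k ≈ 4.46, θ ≈ 5.72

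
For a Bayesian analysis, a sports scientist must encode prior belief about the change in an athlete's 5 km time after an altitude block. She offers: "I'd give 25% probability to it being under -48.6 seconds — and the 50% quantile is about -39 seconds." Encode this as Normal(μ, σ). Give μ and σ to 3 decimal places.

μ = -39.000, σ = 14.233

For Normal(μ,σ), the p-quantile is μ + z_p·σ. Here z_{0.25} = -0.6745, z_{0.5} = 0.
So -48.6 = μ − 0.6745σ and -39 = μ + 0σ.
Subtracting: σ = (-39 − -48.6)/(0 − (-0.6745)) = 14.233.
Then μ = -48.6 − (-0.6745)·14.233 = -39.000.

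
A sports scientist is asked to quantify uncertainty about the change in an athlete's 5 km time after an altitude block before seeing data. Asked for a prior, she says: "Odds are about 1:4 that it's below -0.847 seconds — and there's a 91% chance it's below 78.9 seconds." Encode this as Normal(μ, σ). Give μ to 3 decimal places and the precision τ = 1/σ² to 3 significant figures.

μ = 29.907, τ = 0.000749

The p-quantile of Normal(μ,σ) is μ + z_p·σ, with z_{0.2} = -0.8416 and z_{0.91} = 1.341.
Eliminate σ: μ = (z₂·x₁ − z₁·x₂)/(z₂ − z₁) = (1.341·-0.847 − (-0.8416)·78.9)/2.182 = 29.907.
Then σ = (x₂ − x₁)/(z₂ − z₁) = (78.9 − -0.847)/2.182 = 36.541.
Precision τ = 1/σ² = 1/36.54² = 0.000749.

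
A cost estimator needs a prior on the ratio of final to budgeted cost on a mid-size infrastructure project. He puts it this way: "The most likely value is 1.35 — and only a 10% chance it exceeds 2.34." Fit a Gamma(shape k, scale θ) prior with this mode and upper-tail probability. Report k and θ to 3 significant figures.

Gamma(k,θ) with k>1 has mode (k−1)θ, so θ = 1.35/(k−1).
Need P(X < 2.34) = 0.9 with θ tied to k this way. Start at k = 2, θ = 1.35: P(X<2.34) ≈ 0.517.
Too low — raise k to concentrate. Iterating converges to k ≈ 7.27.
Then θ = 1.35/(7.27−1) ≈ 0.215.

k ≈ 7.27, θ ≈ 0.215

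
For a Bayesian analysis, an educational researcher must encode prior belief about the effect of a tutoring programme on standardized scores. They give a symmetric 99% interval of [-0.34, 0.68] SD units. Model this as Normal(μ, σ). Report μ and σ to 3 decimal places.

A symmetric 99% interval runs μ ± z·σ with z = 2.576.
Half-width = 0.51, so σ = 0.51/2.576 = 0.198.
μ is the interval midpoint, 0.170.

μ = 0.170, σ = 0.198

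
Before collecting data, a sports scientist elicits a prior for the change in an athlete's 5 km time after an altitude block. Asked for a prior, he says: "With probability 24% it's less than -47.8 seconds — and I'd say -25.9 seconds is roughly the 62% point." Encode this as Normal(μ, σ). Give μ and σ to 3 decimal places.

For Normal(μ,σ), the p-quantile is μ + z_p·σ. Here z_{0.24} = -0.7063, z_{0.62} = 0.3055.
So -47.8 = μ − 0.7063σ and -25.9 = μ + 0.3055σ.
Subtracting: σ = (-25.9 − -47.8)/(0.3055 − (-0.7063)) = 21.645.
Then μ = -47.8 − (-0.7063)·21.645 = -32.512.

μ = -32.512, σ = 21.645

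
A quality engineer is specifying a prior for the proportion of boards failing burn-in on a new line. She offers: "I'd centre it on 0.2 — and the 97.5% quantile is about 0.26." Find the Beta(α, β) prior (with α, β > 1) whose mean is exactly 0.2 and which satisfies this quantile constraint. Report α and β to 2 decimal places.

With mean 0.2 fixed, write α = 0.2s, β = 0.8s where s = α+β.
Need P(θ < 0.26) = 0.975 under Beta(0.2s, 0.8s). Normal approximation: (q−m)/√(m(1−m)/s) ≈ z_{0.975} = 1.96, so s ≈ 0.2·0.8·(1.96)²/(0.26−0.2)² = 170.7.
At s = 170.7: P(θ<0.26) ≈ 0.969. Adjusting to match 0.975 gives s ≈ 187.54.
So α = 0.2·187.54 ≈ 37.51, β = 0.8·187.54 ≈ 150.03.

α ≈ 37.51, β ≈ 150.03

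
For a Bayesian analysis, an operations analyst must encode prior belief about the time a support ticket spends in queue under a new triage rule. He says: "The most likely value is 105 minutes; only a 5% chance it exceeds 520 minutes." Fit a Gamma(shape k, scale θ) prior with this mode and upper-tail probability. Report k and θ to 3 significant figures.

Gamma(k,θ) with k>1 has mode (k−1)θ, so θ = 105/(k−1).
Need P(X < 520) = 0.95 with θ tied to k this way. Start at k = 2, θ = 105: P(X<520) ≈ 0.958.
Too high — lower k to spread out. Iterating converges to k ≈ 1.94.
Then θ = 105/(1.94−1) ≈ 112.

k ≈ 1.94, θ ≈ 112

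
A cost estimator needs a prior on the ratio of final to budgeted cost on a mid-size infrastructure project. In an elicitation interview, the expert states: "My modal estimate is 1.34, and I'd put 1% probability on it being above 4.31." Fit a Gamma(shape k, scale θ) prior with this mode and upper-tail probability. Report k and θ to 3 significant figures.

Gamma(k,θ) with k>1 has mode (k−1)θ, so θ = 1.34/(k−1).
Need P(X < 4.31) = 0.99 with θ tied to k this way. Start at k = 2, θ = 1.34: P(X<4.31) ≈ 0.831.
Too low — raise k to concentrate. Iterating converges to k ≈ 4.24.
Then θ = 1.34/(4.24−1) ≈ 0.413.

k ≈ 4.24, θ ≈ 0.413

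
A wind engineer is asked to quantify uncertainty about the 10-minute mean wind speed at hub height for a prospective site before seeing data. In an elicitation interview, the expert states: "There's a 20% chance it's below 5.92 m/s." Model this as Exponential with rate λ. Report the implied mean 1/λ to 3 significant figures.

P(T < 5.92) = 1 − e^(−λ·5.92) = 0.2, so λ = −ln(1−0.2)/5.92 = −ln(0.8)/5.92 = 0.0377.
Mean = 1/λ = 26.5 m/s.

mean ≈ 26.5 m/s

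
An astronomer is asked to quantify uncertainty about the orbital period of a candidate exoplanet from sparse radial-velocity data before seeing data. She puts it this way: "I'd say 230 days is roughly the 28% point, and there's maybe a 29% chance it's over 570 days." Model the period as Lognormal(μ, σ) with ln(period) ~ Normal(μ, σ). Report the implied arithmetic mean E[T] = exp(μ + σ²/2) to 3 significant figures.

E[T] ≈ 504 days

If T ~ Lognormal(μ,σ) then ln T ~ Normal(μ,σ), so the p-quantile of ln T is μ + z_p·σ.
ln(230) = 5.438 and ln(570) = 6.346; z_{0.28} = -0.5828, z_{0.71} = 0.5534.
σ = (6.346 − 5.438)/(0.5534 − (-0.5828)) = 0.799.
μ = 5.438 − (-0.5828)·0.799 = 5.904.
E[T] = exp(μ + σ²/2) = exp(5.904 + 0.3190) = 504 days.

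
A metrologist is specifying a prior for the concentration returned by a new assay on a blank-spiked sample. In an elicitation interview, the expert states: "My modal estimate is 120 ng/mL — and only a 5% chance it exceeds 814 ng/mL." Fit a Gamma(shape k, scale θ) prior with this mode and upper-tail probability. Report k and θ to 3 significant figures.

Gamma(k,θ) with k>1 has mode (k−1)θ, so θ = 120/(k−1).
Need P(X < 814) = 0.95 with θ tied to k this way. Start at k = 2, θ = 120: P(X<814) ≈ 0.991.
Too high — lower k to spread out. Iterating converges to k ≈ 1.6.
Then θ = 120/(1.6−1) ≈ 199.

k ≈ 1.6, θ ≈ 199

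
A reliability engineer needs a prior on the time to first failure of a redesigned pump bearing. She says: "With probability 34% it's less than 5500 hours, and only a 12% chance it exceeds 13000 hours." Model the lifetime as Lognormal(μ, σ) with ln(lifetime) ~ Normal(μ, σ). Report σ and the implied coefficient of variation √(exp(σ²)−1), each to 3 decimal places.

If T ~ Lognormal(μ,σ) then ln T ~ Normal(μ,σ), so the p-quantile of ln T is μ + z_p·σ.
ln(5500) = 8.613 and ln(13000) = 9.473; z_{0.34} = -0.4125, z_{0.88} = 1.175.
σ = (9.473 − 8.613)/(1.175 − (-0.4125)) = 0.542.
μ = 8.613 − (-0.4125)·0.542 = 8.836.
CV = √(exp(σ²)−1) = √(exp(0.2936)−1) = 0.584.

σ ≈ 0.542, CV ≈ 0.584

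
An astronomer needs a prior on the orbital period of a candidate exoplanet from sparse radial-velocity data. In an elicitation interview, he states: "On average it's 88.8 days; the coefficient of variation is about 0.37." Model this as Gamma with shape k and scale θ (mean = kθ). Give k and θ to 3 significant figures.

For Gamma(k, scale θ): mean = kθ, variance = kθ², so CV = 1/√k.
CV = 0.37, hence k = 1/CV² = 7.3.
Then θ = mean/k = 88.8/7.3 = 12.2.

k ≈ 7.3, θ ≈ 12.2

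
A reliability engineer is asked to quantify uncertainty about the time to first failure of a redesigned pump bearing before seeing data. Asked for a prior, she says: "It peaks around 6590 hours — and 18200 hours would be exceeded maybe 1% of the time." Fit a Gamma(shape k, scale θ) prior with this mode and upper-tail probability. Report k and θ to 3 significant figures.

k ≈ 5.45, θ ≈ 1480

Gamma(k,θ) with k>1 has mode (k−1)θ, so θ = 6590/(k−1).
Need P(X < 18200) = 0.99 with θ tied to k this way. Start at k = 2, θ = 6590: P(X<18200) ≈ 0.762.
Too low — raise k to concentrate. Iterating converges to k ≈ 5.45.
Then θ = 6590/(5.45−1) ≈ 1480.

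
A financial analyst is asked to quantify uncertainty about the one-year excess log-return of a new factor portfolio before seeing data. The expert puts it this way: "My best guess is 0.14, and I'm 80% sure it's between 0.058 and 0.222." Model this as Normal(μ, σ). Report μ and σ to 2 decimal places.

μ = 0.14, σ = 0.06

A symmetric 80% interval runs μ ± z·σ with z = 1.282.
Half-width = 0.082, so σ = 0.082/1.282 = 0.06.
μ is the stated best guess, 0.14.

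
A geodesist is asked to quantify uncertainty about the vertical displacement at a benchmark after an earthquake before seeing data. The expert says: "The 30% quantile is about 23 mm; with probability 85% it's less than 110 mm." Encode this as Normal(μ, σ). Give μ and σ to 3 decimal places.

The p-quantile of Normal(μ,σ) is μ + z_p·σ, with z_{0.3} = -0.5244 and z_{0.85} = 1.036.
Eliminate σ: μ = (z₂·x₁ − z₁·x₂)/(z₂ − z₁) = (1.036·23 − (-0.5244)·110)/1.561 = 52.230.
Then σ = (x₂ − x₁)/(z₂ − z₁) = (110 − 23)/1.561 = 55.739.

μ = 52.230, σ = 55.739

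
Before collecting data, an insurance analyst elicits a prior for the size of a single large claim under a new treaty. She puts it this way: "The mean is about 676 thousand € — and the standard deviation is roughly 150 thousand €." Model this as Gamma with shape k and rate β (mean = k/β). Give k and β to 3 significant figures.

For Gamma(k, rate β): mean = k/β, variance = k/β², so CV = 1/√k.
CV = SD/mean = 150/676 = 0.2219, hence k = 1/CV² = 20.3.
Then β = k/mean = 20.3/676 = 0.03.

k ≈ 20.3, β ≈ 0.03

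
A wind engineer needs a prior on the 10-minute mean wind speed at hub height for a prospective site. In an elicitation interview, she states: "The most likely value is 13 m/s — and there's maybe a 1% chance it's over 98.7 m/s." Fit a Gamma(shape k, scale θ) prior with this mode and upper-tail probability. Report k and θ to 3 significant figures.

k ≈ 1.83, θ ≈ 15.6

Gamma(k,θ) with k>1 has mode (k−1)θ, so θ = 13/(k−1).
Need P(X < 98.7) = 0.99 with θ tied to k this way. Start at k = 2, θ = 13: P(X<98.7) ≈ 0.996.
Too high — lower k to spread out. Iterating converges to k ≈ 1.83.
Then θ = 13/(1.83−1) ≈ 15.6.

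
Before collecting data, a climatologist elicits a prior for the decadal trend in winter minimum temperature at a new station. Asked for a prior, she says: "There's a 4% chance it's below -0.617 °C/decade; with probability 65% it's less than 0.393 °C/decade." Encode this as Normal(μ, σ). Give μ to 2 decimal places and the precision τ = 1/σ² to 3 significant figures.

For Normal(μ,σ), the p-quantile is μ + z_p·σ. Here z_{0.04} = -1.751, z_{0.65} = 0.3853.
So -0.617 = μ − 1.751σ and 0.393 = μ + 0.3853σ.
Subtracting: σ = (0.393 − -0.617)/(0.3853 − (-1.751)) = 0.47.
Then μ = -0.617 − (-1.751)·0.47 = 0.21.
Precision τ = 1/σ² = 1/0.4728² = 4.47.

μ = 0.21, τ = 4.47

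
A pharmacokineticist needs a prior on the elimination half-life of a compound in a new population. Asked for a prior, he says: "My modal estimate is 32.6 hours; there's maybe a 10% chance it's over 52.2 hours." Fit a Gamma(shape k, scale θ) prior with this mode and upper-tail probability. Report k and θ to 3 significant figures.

Gamma(k,θ) with k>1 has mode (k−1)θ, so θ = 32.6/(k−1).
Need P(X < 52.2) = 0.9 with θ tied to k this way. Start at k = 2, θ = 32.6: P(X<52.2) ≈ 0.475.
Too low — raise k to concentrate. Iterating converges to k ≈ 9.48.
Then θ = 32.6/(9.48−1) ≈ 3.85.

k ≈ 9.48, θ ≈ 3.85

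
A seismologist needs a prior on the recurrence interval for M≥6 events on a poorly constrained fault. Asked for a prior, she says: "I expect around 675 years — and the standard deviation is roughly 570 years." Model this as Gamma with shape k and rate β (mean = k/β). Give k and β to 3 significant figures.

k ≈ 1.4, β ≈ 0.00208

For Gamma(k, rate β): mean = k/β, variance = k/β², so CV = 1/√k.
CV = SD/mean = 570/675 = 0.8444, hence k = 1/CV² = 1.4.
Then β = k/mean = 1.4/675 = 0.00208.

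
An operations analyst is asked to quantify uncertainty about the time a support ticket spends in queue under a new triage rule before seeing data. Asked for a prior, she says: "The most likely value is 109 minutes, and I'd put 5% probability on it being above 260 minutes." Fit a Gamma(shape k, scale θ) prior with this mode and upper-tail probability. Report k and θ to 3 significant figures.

Gamma(k,θ) with k>1 has mode (k−1)θ, so θ = 109/(k−1).
Need P(X < 260) = 0.95 with θ tied to k this way. Start at k = 2, θ = 109: P(X<260) ≈ 0.688.
Too low — raise k to concentrate. Iterating converges to k ≈ 4.61.
Then θ = 109/(4.61−1) ≈ 30.2.

k ≈ 4.61, θ ≈ 30.2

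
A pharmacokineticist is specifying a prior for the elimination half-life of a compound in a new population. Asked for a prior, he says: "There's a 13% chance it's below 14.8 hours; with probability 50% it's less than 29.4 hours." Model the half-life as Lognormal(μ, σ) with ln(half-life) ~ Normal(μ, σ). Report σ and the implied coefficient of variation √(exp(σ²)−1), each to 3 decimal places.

If T ~ Lognormal(μ,σ) then ln T ~ Normal(μ,σ), so the p-quantile of ln T is μ + z_p·σ.
ln(14.8) = 2.695 and ln(29.4) = 3.381; z_{0.13} = -1.126, z_{0.5} = 0.
σ = (3.381 − 2.695)/(0 − (-1.126)) = 0.609.
μ = 2.695 − (-1.126)·0.609 = 3.381.
CV = √(exp(σ²)−1) = √(exp(0.3713)−1) = 0.671.

σ ≈ 0.609, CV ≈ 0.671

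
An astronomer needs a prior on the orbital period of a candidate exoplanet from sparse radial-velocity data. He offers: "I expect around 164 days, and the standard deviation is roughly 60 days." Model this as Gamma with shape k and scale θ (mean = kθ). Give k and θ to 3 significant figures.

For Gamma(k, scale θ): mean = kθ, variance = kθ², so CV = 1/√k.
CV = SD/mean = 60/164 = 0.3659, hence k = 1/CV² = 7.47.
Then θ = mean/k = 164/7.47 = 22.

k ≈ 7.47, θ ≈ 22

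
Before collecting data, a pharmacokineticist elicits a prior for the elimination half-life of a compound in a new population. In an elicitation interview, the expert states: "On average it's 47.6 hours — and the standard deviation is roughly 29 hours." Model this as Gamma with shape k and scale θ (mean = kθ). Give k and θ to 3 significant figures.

For Gamma(k, scale θ): mean = kθ, variance = kθ², so CV = 1/√k.
CV = SD/mean = 29/47.6 = 0.6092, hence k = 1/CV² = 2.69.
Then θ = mean/k = 47.6/2.69 = 17.7.

k ≈ 2.69, θ ≈ 17.7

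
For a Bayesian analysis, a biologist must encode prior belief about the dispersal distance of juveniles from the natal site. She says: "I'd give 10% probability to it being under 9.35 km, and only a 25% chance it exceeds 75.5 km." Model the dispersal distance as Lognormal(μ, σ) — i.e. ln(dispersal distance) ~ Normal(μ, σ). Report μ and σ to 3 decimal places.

μ ≈ 3.604, σ ≈ 1.068

If T ~ Lognormal(μ,σ) then ln T ~ Normal(μ,σ), so the p-quantile of ln T is μ + z_p·σ.
ln(9.35) = 2.235 and ln(75.5) = 4.324; z_{0.1} = -1.282, z_{0.75} = 0.6745.
σ = (4.324 − 2.235)/(0.6745 − (-1.282)) = 1.068.
μ = 2.235 − (-1.282)·1.068 = 3.604.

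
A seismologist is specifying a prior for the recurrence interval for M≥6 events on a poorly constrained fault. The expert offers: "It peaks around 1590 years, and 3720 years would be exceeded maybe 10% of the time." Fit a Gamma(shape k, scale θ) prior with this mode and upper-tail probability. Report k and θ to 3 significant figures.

Gamma(k,θ) with k>1 has mode (k−1)θ, so θ = 1590/(k−1).
Need P(X < 3720) = 0.9 with θ tied to k this way. Start at k = 2, θ = 1590: P(X<3720) ≈ 0.678.
Too low — raise k to concentrate. Iterating converges to k ≈ 3.66.
Then θ = 1590/(3.66−1) ≈ 597.

k ≈ 3.66, θ ≈ 597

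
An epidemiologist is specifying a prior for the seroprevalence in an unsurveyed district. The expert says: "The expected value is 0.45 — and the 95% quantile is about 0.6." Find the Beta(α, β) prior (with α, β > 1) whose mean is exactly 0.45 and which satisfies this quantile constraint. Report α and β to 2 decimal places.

α ≈ 13.35, β ≈ 16.31

With mean 0.45 fixed, write α = 0.45s, β = 0.55s where s = α+β.
Need P(θ < 0.6) = 0.95 under Beta(0.45s, 0.55s). Normal approximation: (q−m)/√(m(1−m)/s) ≈ z_{0.95} = 1.64, so s ≈ 0.45·0.55·(1.64)²/(0.6−0.45)² = 29.8.
At s = 29.8: P(θ<0.6) ≈ 0.950. Adjusting to match 0.95 gives s ≈ 29.66.
So α = 0.45·29.66 ≈ 13.35, β = 0.55·29.66 ≈ 16.31.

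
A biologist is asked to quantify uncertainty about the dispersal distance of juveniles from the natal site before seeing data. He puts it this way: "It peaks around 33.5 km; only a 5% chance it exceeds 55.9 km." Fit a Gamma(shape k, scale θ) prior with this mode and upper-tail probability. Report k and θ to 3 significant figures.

k ≈ 11.7, θ ≈ 3.14

Gamma(k,θ) with k>1 has mode (k−1)θ, so θ = 33.5/(k−1).
Need P(X < 55.9) = 0.95 with θ tied to k this way. Start at k = 2, θ = 33.5: P(X<55.9) ≈ 0.497.
Too low — raise k to concentrate. Iterating converges to k ≈ 11.7.
Then θ = 33.5/(11.7−1) ≈ 3.14.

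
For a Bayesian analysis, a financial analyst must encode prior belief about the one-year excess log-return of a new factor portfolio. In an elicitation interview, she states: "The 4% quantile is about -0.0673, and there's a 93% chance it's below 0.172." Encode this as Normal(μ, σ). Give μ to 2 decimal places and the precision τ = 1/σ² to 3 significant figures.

For Normal(μ,σ), the p-quantile is μ + z_p·σ. Here z_{0.04} = -1.751, z_{0.93} = 1.476.
So -0.0673 = μ − 1.751σ and 0.172 = μ + 1.476σ.
Subtracting: σ = (0.172 − -0.0673)/(1.476 − (-1.751)) = 0.07.
Then μ = -0.0673 − (-1.751)·0.07 = 0.06.
Precision τ = 1/σ² = 1/0.07417² = 182.

μ = 0.06, τ = 182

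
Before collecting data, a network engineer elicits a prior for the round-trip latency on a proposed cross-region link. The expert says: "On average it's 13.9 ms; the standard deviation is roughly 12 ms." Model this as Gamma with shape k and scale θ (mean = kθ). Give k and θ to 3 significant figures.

For Gamma(k, scale θ): mean = kθ, variance = kθ², so CV = 1/√k.
CV = SD/mean = 12/13.9 = 0.8633, hence k = 1/CV² = 1.34.
Then θ = mean/k = 13.9/1.34 = 10.4.

k ≈ 1.34, θ ≈ 10.4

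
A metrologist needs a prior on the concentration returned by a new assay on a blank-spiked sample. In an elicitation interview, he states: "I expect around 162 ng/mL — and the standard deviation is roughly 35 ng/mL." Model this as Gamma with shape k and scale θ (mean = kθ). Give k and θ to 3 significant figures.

For Gamma(k, scale θ): mean = kθ, variance = kθ², so CV = 1/√k.
CV = SD/mean = 35/162 = 0.216, hence k = 1/CV² = 21.4.
Then θ = mean/k = 162/21.4 = 7.56.

k ≈ 21.4, θ ≈ 7.56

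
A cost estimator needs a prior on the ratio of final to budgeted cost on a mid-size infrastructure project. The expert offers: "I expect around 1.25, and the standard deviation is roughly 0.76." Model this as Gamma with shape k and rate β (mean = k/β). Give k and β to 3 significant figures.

For Gamma(k, rate β): mean = k/β, variance = k/β², so CV = 1/√k.
CV = SD/mean = 0.76/1.25 = 0.608, hence k = 1/CV² = 2.71.
Then β = k/mean = 2.71/1.25 = 2.16.

k ≈ 2.71, β ≈ 2.16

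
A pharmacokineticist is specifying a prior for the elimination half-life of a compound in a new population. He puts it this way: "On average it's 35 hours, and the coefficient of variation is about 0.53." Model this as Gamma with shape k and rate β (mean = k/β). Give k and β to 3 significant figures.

k ≈ 3.56, β ≈ 0.102

For Gamma(k, rate β): mean = k/β, variance = k/β², so CV = 1/√k.
CV = 0.53, hence k = 1/CV² = 3.56.
Then β = k/mean = 3.56/35 = 0.102.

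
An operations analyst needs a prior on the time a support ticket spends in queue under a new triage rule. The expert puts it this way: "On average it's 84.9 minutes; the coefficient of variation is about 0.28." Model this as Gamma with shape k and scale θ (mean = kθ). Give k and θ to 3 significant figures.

For Gamma(k, scale θ): mean = kθ, variance = kθ², so CV = 1/√k.
CV = 0.28, hence k = 1/CV² = 12.8.
Then θ = mean/k = 84.9/12.8 = 6.66.

k ≈ 12.8, θ ≈ 6.66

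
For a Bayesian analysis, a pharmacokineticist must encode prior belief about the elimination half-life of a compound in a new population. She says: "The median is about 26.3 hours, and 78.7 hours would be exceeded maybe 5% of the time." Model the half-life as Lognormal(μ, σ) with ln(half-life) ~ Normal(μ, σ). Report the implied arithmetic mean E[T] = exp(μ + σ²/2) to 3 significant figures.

If T ~ Lognormal(μ,σ) then ln T ~ Normal(μ,σ), so the p-quantile of ln T is μ + z_p·σ.
ln(26.3) = 3.27 and ln(78.7) = 4.366; z_{0.5} = 0, z_{0.95} = 1.645.
σ = (4.366 − 3.27)/(1.645 − (0)) = 0.666.
μ = 3.27 − (0)·0.666 = 3.270.
E[T] = exp(μ + σ²/2) = exp(3.270 + 0.2220) = 32.8 hours.

E[T] ≈ 32.8 hours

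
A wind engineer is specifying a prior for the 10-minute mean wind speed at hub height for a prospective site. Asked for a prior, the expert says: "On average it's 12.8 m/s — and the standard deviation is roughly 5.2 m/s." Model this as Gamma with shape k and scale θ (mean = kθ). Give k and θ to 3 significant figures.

k ≈ 6.06, θ ≈ 2.11

For Gamma(k, scale θ): mean = kθ, variance = kθ², so CV = 1/√k.
CV = SD/mean = 5.2/12.8 = 0.4062, hence k = 1/CV² = 6.06.
Then θ = mean/k = 12.8/6.06 = 2.11.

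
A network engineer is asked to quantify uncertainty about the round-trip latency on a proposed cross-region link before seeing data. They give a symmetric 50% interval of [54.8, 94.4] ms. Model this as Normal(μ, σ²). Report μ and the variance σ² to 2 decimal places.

A symmetric 50% interval runs μ ± z·σ with z = 0.6745.
Half-width = 19.8, so σ = 19.8/0.6745 = 29.356 and σ² = 861.75.
μ is the interval midpoint, 74.60.

μ = 74.60, σ² = 861.75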